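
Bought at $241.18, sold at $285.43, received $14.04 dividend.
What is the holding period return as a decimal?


Formula: HPR = (P1 - P0 + D) / P0
Gain: $285.43 - $241.18 + $14.04 = $58.29
HPR = $58.29 / $241.18 = 0.2417

0.2417


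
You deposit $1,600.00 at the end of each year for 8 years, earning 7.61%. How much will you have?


Formula: FV = PMT * ((1+r)^n - 1) / r
Growth factor: (1 + 0.0761)^8 = 1.79813
Numerator: 1.79813 - 1 = 0.79813
FV = $1,600.00 * 0.79813 / 0.0761 = $16,780.65

$16,780.65


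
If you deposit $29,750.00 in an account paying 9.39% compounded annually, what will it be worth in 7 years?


Formula: FV = P * (1 + r)^n
Substituting: FV = $29,750.00 * (1 + 0.0939)^7
Growth factor: (1.0939)^7 = 1.874318
FV = $29,750.00 * 1.874318 = $55,760.97

$55,760.97


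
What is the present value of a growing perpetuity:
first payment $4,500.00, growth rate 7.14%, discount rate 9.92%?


Formula: PV = C / (r - g)
Spread: r - g = 0.0992 - 0.0714 = 0.0278
Substituting: PV = $4,500.00 / 0.0278
PV = $161,870.50

$161,870.50


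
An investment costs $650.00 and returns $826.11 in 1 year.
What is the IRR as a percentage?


Formula: IRR = C1/C0 - 1
Substituting: IRR = $826.11 / $650.00 - 1
Ratio: 1.270938 - 1 = 0.270938
IRR = 27.0938%

27.0938%


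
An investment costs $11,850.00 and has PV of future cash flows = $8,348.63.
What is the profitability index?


Formula: PI = PV(cash flows) / initial investment
Substituting: PI = $8,348.63 / $11,850.00
PI = 0.7045

0.7045


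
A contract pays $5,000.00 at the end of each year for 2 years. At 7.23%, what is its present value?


Formula: PV = PMT * (1 - (1+r)^(-n)) / r
Discount factor: (1 + 0.0723)^(-2) = 0.869696
Bracket: 1 - 0.869696 = 0.130304
PV = $5,000.00 * 0.130304 / 0.0723 = $9,011.35

$9,011.35


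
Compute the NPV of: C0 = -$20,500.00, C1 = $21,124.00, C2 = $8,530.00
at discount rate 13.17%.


Formula: NPV = C0 + C1/(1+r) + C2/(1+r)^2
Discount C1: $21,124.00 / (1 + 0.1317) = $18,665.72
Discount C2: $8,530.00 / (1 + 0.1317)^2 = $6,660.19
NPV = -$20,500.00 + $18,665.72 + $6,660.19 = $4,825.91

$4,825.91


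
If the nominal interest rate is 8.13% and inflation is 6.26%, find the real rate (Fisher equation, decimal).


Formula: (1 + r_real) = (1 + r_nom) / (1 + inflation)
Substituting: (1 + r_real) = 1.0813 / 1.0626
(1 + r_real) = 1.017598
r_real = 1.017598 - 1 = 0.017598

0.017598


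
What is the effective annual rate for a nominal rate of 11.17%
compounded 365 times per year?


Formula: EAR = (1 + r/m)^m - 1
Period rate: r/m = 0.1117 / 365 = 0.000306
Compounding: (1 + 0.000306)^365 = 1.118158
EAR = 1.118158 - 1 = 0.118158

0.118158


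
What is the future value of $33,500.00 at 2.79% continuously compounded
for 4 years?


Formula: FV = P * e^(r*t)
Exponent: r*t = 0.0279 * 4 = 0.1116
e^(0.1116) = 1.118066
FV = $33,500.00 * 1.118066 = $37,455.20

$37,455.20


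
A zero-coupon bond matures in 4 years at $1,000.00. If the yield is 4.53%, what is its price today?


Formula: Price = FV / (1 + r)^n
Substituting: Price = $1,000.00 / (1 + 0.0453)^4
Discount factor: (1.0453)^4 = 1.193889
Price = $1,000.00 / 1.193889 = $837.60

$837.60


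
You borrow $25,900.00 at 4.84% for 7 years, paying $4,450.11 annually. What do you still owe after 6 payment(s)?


Formula: Balance = PV*(1+r)^k - PMT*((1+r)^k - 1)/r
Growth: (1 + 0.0484)^6 = 1.32789
Accumulated factor: ((1+r)^k - 1)/r = 6.774585
Balance = $25,900.00 * 1.32789 - $4,450.11 * 6.774585
Balance = $4,244.70

$4,244.70


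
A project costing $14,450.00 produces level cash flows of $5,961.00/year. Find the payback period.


Formula: Payback = investment / annual cash flow
Substituting: Payback = $14,450.00 / $5,961.00
Payback = 2.4241 years

2.4241 years


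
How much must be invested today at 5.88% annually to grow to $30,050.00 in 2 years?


Formula: PV = FV / (1 + r)^n
Substituting: PV = $30,050.00 / (1 + 0.0588)^2
Discount factor: (1.0588)^2 = 1.121057
PV = $30,050.00 / 1.121057 = $26,805.05

$26,805.05


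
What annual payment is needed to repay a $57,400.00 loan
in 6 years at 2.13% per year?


Formula: PMT = PV * r / (1 - (1+r)^(-n))
Denominator: 1 - (1 + 0.0213)^(-6) = 0.118789
Numerator: $57,400.00 * 0.0213 = 1222.62
PMT = 1222.62 / 0.118789 = $10,292.38

$10,292.38


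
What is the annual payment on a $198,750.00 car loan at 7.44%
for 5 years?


Formula: PMT = PV * r / (1 - (1+r)^(-n))
Denominator: 1 - (1 + 0.0744)^(-5) = 0.301494
Numerator: $198,750.00 * 0.0744 = 14787.0
PMT = 14787.0 / 0.301494 = $49,045.72

$49,045.72


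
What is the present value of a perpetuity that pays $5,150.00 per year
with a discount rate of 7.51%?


Formula: PV = C / r
Substituting: PV = $5,150.00 / 0.0751
PV = $68,575.23

$68,575.23


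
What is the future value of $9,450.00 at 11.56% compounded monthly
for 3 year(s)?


Formula: FV = P * (1 + r/m)^(m*t)
Period rate: r/m = 0.1156 / 12 = 0.009633
Total periods: m*t = 12 * 3 = 36
Growth factor: (1 + 0.009633)^36 = 1.412188
FV = $9,450.00 * 1.412188 = $13,345.18

$13,345.18


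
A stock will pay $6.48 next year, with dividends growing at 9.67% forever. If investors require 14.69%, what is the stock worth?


Formula: P = D1 / (r - g)
Spread: r - g = 0.1469 - 0.0967 = 0.0502
Substituting: P = $6.48 / 0.0502
P = $129.08

$129.08


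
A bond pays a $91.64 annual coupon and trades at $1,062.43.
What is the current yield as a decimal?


Formula: Current yield = annual coupon / price
Substituting: CY = $91.64 / $1,062.43
CY = 0.086255

0.086255


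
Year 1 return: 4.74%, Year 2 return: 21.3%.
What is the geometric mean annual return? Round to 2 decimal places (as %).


Formula: Geometric mean = ((1+r1)*(1+r2))^(1/2) - 1
Product: (1 + 0.0474) * (1 + 0.213) = 1.0474 * 1.213 = 1.270496
Square root: 1.270496^0.5 = 1.127163
Geometric mean = 1.127163 - 1 = 0.127163
As percentage: 12.72%

12.72%


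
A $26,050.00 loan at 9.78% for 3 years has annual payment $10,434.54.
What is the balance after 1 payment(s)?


Formula: Balance = PV*(1+r)^k - PMT*((1+r)^k - 1)/r
Growth: (1 + 0.0978)^1 = 1.0978
Accumulated factor: ((1+r)^k - 1)/r = 1.0
Balance = $26,050.00 * 1.0978 - $10,434.54 * 1.0
Balance = $18,163.15

$18,163.15


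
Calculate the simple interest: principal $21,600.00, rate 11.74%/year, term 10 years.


Formula: I = P * r * t
Substituting: I = $21,600.00 * 0.1174 * 10
Step: I = $21,600.00 * 1.174
I = $25,358.40

$25,358.40


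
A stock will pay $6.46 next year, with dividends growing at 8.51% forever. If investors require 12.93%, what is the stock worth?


Formula: P = D1 / (r - g)
Spread: r - g = 0.1293 - 0.0851 = 0.0442
Substituting: P = $6.46 / 0.0442
P = $146.15

$146.15


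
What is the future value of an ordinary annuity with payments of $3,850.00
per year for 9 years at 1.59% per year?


Formula: FV = PMT * ((1+r)^n - 1) / r
Growth factor: (1 + 0.0159)^9 = 1.152547
Numerator: 1.152547 - 1 = 0.152547
FV = $3,850.00 * 0.152547 / 0.0159 = $36,937.48

$36,937.48


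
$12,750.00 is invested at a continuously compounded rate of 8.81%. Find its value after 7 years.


Formula: FV = P * e^(r*t)
Exponent: r*t = 0.0881 * 7 = 0.6167
e^(0.6167) = 1.852804
FV = $12,750.00 * 1.852804 = $23,623.25

$23,623.25


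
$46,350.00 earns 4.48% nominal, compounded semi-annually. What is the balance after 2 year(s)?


Formula: FV = P * (1 + r/m)^(m*t)
Period rate: r/m = 0.0448 / 2 = 0.0224
Total periods: m*t = 2 * 2 = 4
Growth factor: (1 + 0.0224)^4 = 1.092656
FV = $46,350.00 * 1.092656 = $50,644.59

$50,644.59


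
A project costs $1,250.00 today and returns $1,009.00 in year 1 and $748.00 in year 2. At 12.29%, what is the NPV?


Formula: NPV = C0 + C1/(1+r) + C2/(1+r)^2
Discount C1: $1,009.00 / (1 + 0.1229) = $898.57
Discount C2: $748.00 / (1 + 0.1229)^2 = $593.22
NPV = -$1,250.00 + $898.57 + $593.22 = $241.79

$241.79


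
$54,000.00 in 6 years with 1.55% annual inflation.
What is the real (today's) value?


Formula: Real value = nominal / (1 + inflation)^years
Price level: (1 + 0.0155)^6 = 1.096679
Real value = $54,000.00 / 1.096679 = $49,239.56

$49,239.56


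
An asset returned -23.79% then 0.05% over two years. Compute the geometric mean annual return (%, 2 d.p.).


Formula: Geometric mean = ((1+r1)*(1+r2))^(1/2) - 1
Product: (1 + -0.2379) * (1 + 0.0005) = 0.7621 * 1.0005 = 0.762481
Square root: 0.762481^0.5 = 0.873202
Geometric mean = 0.873202 - 1 = -0.126798
As percentage: -12.68%

-12.68%


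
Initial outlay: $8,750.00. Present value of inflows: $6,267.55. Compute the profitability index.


Formula: PI = PV(cash flows) / initial investment
Substituting: PI = $6,267.55 / $8,750.00
PI = 0.7163

0.7163


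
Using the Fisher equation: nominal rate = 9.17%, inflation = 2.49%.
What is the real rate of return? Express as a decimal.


Formula: (1 + r_real) = (1 + r_nom) / (1 + inflation)
Substituting: (1 + r_real) = 1.0917 / 1.0249
(1 + r_real) = 1.065177
r_real = 1.065177 - 1 = 0.065177

0.065177


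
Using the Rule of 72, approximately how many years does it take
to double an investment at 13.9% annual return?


Formula: Years ≈ 72 / r
Substituting: Years ≈ 72 / 13.9
Years ≈ 5.2

5.2 years


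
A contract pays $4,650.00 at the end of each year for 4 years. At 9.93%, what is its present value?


Formula: PV = PMT * (1 - (1+r)^(-n)) / r
Discount factor: (1 + 0.0993)^(-4) = 0.684755
Bracket: 1 - 0.684755 = 0.315245
PV = $4,650.00 * 0.315245 / 0.0993 = $14,762.24

$14,762.24


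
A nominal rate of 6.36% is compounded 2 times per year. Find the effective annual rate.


Formula: EAR = (1 + r/m)^m - 1
Period rate: r/m = 0.0636 / 2 = 0.0318
Compounding: (1 + 0.0318)^2 = 1.064611
EAR = 1.064611 - 1 = 0.064611

0.064611


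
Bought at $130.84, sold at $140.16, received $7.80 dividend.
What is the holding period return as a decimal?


Formula: HPR = (P1 - P0 + D) / P0
Gain: $140.16 - $130.84 + $7.80 = $17.12
HPR = $17.12 / $130.84 = 0.1308

0.1308


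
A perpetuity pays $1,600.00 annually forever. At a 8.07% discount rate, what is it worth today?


Formula: PV = C / r
Substituting: PV = $1,600.00 / 0.0807
PV = $19,826.52

$19,826.52


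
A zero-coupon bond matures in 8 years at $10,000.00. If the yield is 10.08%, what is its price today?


Formula: Price = FV / (1 + r)^n
Substituting: Price = $10,000.00 / (1 + 0.1008)^8
Discount factor: (1.1008)^8 = 2.156092
Price = $10,000.00 / 2.156092 = $4,638.02

$4,638.02


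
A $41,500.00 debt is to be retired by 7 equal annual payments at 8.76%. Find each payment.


Formula: PMT = PV * r / (1 - (1+r)^(-n))
Denominator: 1 - (1 + 0.0876)^(-7) = 0.44446
Numerator: $41,500.00 * 0.0876 = 3635.4
PMT = 3635.4 / 0.44446 = $8,179.37

$8,179.37


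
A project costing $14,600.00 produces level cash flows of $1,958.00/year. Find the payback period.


Formula: Payback = investment / annual cash flow
Substituting: Payback = $14,600.00 / $1,958.00
Payback = 7.4566 years

7.4566 years


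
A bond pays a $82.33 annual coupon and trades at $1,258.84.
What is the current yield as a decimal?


Formula: Current yield = annual coupon / price
Substituting: CY = $82.33 / $1,258.84
CY = 0.065401

0.065401


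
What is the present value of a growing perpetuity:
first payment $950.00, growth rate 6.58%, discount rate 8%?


Formula: PV = C / (r - g)
Spread: r - g = 0.08 - 0.0658 = 0.0142
Substituting: PV = $950.00 / 0.0142
PV = $66,901.41

$66,901.41


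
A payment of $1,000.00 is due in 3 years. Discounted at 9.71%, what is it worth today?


Formula: PV = FV / (1 + r)^n
Substituting: PV = $1,000.00 / (1 + 0.0971)^3
Discount factor: (1.0971)^3 = 1.320501
PV = $1,000.00 / 1.320501 = $757.29

$757.29


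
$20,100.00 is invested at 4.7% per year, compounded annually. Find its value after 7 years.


Formula: FV = P * (1 + r)^n
Substituting: FV = $20,100.00 * (1 + 0.047)^7
Growth factor: (1.047)^7 = 1.379198
FV = $20,100.00 * 1.379198 = $27,721.89

$27,721.89


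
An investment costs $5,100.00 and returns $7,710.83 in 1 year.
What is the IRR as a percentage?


Formula: IRR = C1/C0 - 1
Substituting: IRR = $7,710.83 / $5,100.00 - 1
Ratio: 1.511927 - 1 = 0.511927
IRR = 51.1927%

51.1927%


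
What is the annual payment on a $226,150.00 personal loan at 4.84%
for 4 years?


Formula: PMT = PV * r / (1 - (1+r)^(-n))
Denominator: 1 - (1 + 0.0484)^(-4) = 0.172264
Numerator: $226,150.00 * 0.0484 = 10945.66
PMT = 10945.66 / 0.172264 = $63,540.11

$63,540.11


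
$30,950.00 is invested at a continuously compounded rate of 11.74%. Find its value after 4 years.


Formula: FV = P * e^(r*t)
Exponent: r*t = 0.1174 * 4 = 0.4696
e^(0.4696) = 1.599354
FV = $30,950.00 * 1.599354 = $49,500.02

$49,500.02


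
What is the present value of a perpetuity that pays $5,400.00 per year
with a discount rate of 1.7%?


Formula: PV = C / r
Substituting: PV = $5,400.00 / 0.017
PV = $317,647.06

$317,647.06


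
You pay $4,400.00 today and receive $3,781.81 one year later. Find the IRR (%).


Formula: IRR = C1/C0 - 1
Substituting: IRR = $3,781.81 / $4,400.00 - 1
Ratio: 0.859502 - 1 = -0.140498
IRR = -14.0498%

-14.0498%


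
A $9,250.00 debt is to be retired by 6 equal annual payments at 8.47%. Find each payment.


Formula: PMT = PV * r / (1 - (1+r)^(-n))
Denominator: 1 - (1 + 0.0847)^(-6) = 0.386037
Numerator: $9,250.00 * 0.0847 = 783.475
PMT = 783.475 / 0.386037 = $2,029.53

$2,029.53


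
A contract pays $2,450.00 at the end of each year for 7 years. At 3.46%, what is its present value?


Formula: PV = PMT * (1 - (1+r)^(-n)) / r
Discount factor: (1 + 0.0346)^(-7) = 0.788121
Bracket: 1 - 0.788121 = 0.211879
PV = $2,450.00 * 0.211879 / 0.0346 = $15,003.02

$15,003.02


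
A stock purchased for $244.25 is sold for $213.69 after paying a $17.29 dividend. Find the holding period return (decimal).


Formula: HPR = (P1 - P0 + D) / P0
Gain: $213.69 - $244.25 + $17.29 = -$13.27
HPR = -$13.27 / $244.25 = -0.0543

-0.0543


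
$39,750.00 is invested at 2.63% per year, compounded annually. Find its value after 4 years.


Formula: FV = P * (1 + r)^n
Substituting: FV = $39,750.00 * (1 + 0.0263)^4
Growth factor: (1.0263)^4 = 1.109423
FV = $39,750.00 * 1.109423 = $44,099.58

$44,099.58


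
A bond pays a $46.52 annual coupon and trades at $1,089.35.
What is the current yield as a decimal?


Formula: Current yield = annual coupon / price
Substituting: CY = $46.52 / $1,089.35
CY = 0.042704

0.042704


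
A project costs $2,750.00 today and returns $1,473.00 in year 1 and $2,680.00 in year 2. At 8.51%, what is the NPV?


Formula: NPV = C0 + C1/(1+r) + C2/(1+r)^2
Discount C1: $1,473.00 / (1 + 0.0851) = $1,357.48
Discount C2: $2,680.00 / (1 + 0.0851)^2 = $2,276.12
NPV = -$2,750.00 + $1,357.48 + $2,276.12 = $883.60

$883.60


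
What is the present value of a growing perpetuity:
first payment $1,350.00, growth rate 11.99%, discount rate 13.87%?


Formula: PV = C / (r - g)
Spread: r - g = 0.1387 - 0.1199 = 0.0188
Substituting: PV = $1,350.00 / 0.0188
PV = $71,808.51

$71,808.51


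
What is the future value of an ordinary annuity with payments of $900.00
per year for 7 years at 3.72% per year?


Formula: FV = PMT * ((1+r)^n - 1) / r
Growth factor: (1 + 0.0372)^7 = 1.291331
Numerator: 1.291331 - 1 = 0.291331
FV = $900.00 * 0.291331 / 0.0372 = $7,048.33

$7,048.33


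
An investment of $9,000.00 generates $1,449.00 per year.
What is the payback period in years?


Formula: Payback = investment / annual cash flow
Substituting: Payback = $9,000.00 / $1,449.00
Payback = 6.2112 years

6.2112 years


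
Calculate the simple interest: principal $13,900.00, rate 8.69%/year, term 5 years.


Formula: I = P * r * t
Substituting: I = $13,900.00 * 0.0869 * 5
Step: I = $13,900.00 * 0.4345
I = $6,039.55

$6,039.55


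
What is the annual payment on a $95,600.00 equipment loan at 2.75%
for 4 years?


Formula: PMT = PV * r / (1 - (1+r)^(-n))
Denominator: 1 - (1 + 0.0275)^(-4) = 0.102834
Numerator: $95,600.00 * 0.0275 = 2629.0
PMT = 2629.0 / 0.102834 = $25,565.41

$25,565.41


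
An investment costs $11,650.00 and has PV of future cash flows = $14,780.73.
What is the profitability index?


Formula: PI = PV(cash flows) / initial investment
Substituting: PI = $14,780.73 / $11,650.00
PI = 1.2687

1.2687


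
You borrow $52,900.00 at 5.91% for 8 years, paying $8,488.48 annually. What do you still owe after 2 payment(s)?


Formula: Balance = PV*(1+r)^k - PMT*((1+r)^k - 1)/r
Growth: (1 + 0.0591)^2 = 1.121693
Accumulated factor: ((1+r)^k - 1)/r = 2.0591
Balance = $52,900.00 * 1.121693 - $8,488.48 * 2.0591
Balance = $41,858.92

$41,858.92


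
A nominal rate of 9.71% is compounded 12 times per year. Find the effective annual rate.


Formula: EAR = (1 + r/m)^m - 1
Period rate: r/m = 0.0971 / 12 = 0.008092
Compounding: (1 + 0.008092)^12 = 1.10154
EAR = 1.10154 - 1 = 0.10154

0.10154


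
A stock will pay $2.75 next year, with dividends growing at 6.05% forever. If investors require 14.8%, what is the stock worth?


Formula: P = D1 / (r - g)
Spread: r - g = 0.148 - 0.0605 = 0.0875
Substituting: P = $2.75 / 0.0875
P = $31.43

$31.43


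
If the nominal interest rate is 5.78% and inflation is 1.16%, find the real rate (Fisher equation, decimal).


Formula: (1 + r_real) = (1 + r_nom) / (1 + inflation)
Substituting: (1 + r_real) = 1.0578 / 1.0116
(1 + r_real) = 1.04567
r_real = 1.04567 - 1 = 0.04567

0.04567


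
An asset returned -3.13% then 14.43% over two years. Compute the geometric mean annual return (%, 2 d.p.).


Formula: Geometric mean = ((1+r1)*(1+r2))^(1/2) - 1
Product: (1 + -0.0313) * (1 + 0.1443) = 0.9687 * 1.1443 = 1.108483
Square root: 1.108483^0.5 = 1.052845
Geometric mean = 1.052845 - 1 = 0.052845
As percentage: 5.28%

5.28%


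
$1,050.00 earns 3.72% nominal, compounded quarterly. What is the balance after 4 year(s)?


Formula: FV = P * (1 + r/m)^(m*t)
Period rate: r/m = 0.0372 / 4 = 0.0093
Total periods: m*t = 4 * 4 = 16
Growth factor: (1 + 0.0093)^16 = 1.159643
FV = $1,050.00 * 1.159643 = $1,217.63

$1,217.63


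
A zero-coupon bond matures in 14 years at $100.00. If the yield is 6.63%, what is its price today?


Formula: Price = FV / (1 + r)^n
Substituting: Price = $100.00 / (1 + 0.0663)^14
Discount factor: (1.0663)^14 = 2.456471
Price = $100.00 / 2.456471 = $40.71

$40.71


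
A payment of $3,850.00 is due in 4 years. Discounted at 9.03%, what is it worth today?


Formula: PV = FV / (1 + r)^n
Substituting: PV = $3,850.00 / (1 + 0.0903)^4
Discount factor: (1.0903)^4 = 1.413136
PV = $3,850.00 / 1.413136 = $2,724.44

$2,724.44


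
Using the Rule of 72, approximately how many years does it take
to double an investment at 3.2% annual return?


Formula: Years ≈ 72 / r
Substituting: Years ≈ 72 / 3.2
Years ≈ 22.5

22.5 years


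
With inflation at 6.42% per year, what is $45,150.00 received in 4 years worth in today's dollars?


Formula: Real value = nominal / (1 + inflation)^years
Price level: (1 + 0.0642)^4 = 1.282605
Real value = $45,150.00 / 1.282605 = $35,201.79

$35,201.79


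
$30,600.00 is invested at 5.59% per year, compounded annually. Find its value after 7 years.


Formula: FV = P * (1 + r)^n
Substituting: FV = $30,600.00 * (1 + 0.0559)^7
Growth factor: (1.0559)^7 = 1.463388
FV = $30,600.00 * 1.463388 = $44,779.68

$44,779.68


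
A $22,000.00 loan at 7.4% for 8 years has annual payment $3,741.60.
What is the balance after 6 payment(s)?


Formula: Balance = PV*(1+r)^k - PMT*((1+r)^k - 1)/r
Growth: (1 + 0.074)^6 = 1.534708
Accumulated factor: ((1+r)^k - 1)/r = 7.22578
Balance = $22,000.00 * 1.534708 - $3,741.60 * 7.22578
Balance = $6,727.59

$6,727.59


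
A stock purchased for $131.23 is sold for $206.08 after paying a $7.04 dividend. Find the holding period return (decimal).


Formula: HPR = (P1 - P0 + D) / P0
Gain: $206.08 - $131.23 + $7.04 = $81.89
HPR = $81.89 / $131.23 = 0.624

0.624


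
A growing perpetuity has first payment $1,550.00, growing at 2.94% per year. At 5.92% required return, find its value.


Formula: PV = C / (r - g)
Spread: r - g = 0.0592 - 0.0294 = 0.0298
Substituting: PV = $1,550.00 / 0.0298
PV = $52,013.42

$52,013.42


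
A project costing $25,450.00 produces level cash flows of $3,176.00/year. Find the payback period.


Formula: Payback = investment / annual cash flow
Substituting: Payback = $25,450.00 / $3,176.00
Payback = 8.0132 years

8.0132 years


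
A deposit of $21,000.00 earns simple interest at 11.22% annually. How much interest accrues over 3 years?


Formula: I = P * r * t
Substituting: I = $21,000.00 * 0.1122 * 3
Step: I = $21,000.00 * 0.3366
I = $7,068.60

$7,068.60


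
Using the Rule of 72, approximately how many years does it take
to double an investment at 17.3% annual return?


Formula: Years ≈ 72 / r
Substituting: Years ≈ 72 / 17.3
Years ≈ 4.2

4.2 years


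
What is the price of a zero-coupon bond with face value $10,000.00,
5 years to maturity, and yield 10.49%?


Formula: Price = FV / (1 + r)^n
Substituting: Price = $10,000.00 / (1 + 0.1049)^5
Discount factor: (1.1049)^5 = 1.646701
Price = $10,000.00 / 1.646701 = $6,072.75

$6,072.75


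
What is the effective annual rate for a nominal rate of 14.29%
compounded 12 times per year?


Formula: EAR = (1 + r/m)^m - 1
Period rate: r/m = 0.1429 / 12 = 0.011908
Compounding: (1 + 0.011908)^12 = 1.152641
EAR = 1.152641 - 1 = 0.152641

0.152641


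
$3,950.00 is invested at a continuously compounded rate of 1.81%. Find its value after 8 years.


Formula: FV = P * e^(r*t)
Exponent: r*t = 0.0181 * 8 = 0.1448
e^(0.1448) = 1.155808
FV = $3,950.00 * 1.155808 = $4,565.44

$4,565.44


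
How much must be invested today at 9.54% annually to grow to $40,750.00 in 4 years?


Formula: PV = FV / (1 + r)^n
Substituting: PV = $40,750.00 / (1 + 0.0954)^4
Discount factor: (1.0954)^4 = 1.439763
PV = $40,750.00 / 1.439763 = $28,303.27

$28,303.27


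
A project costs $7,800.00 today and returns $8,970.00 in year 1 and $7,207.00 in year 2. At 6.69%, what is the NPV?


Formula: NPV = C0 + C1/(1+r) + C2/(1+r)^2
Discount C1: $8,970.00 / (1 + 0.0669) = $8,407.54
Discount C2: $7,207.00 / (1 + 0.0669)^2 = $6,331.51
NPV = -$7,800.00 + $8,407.54 + $6,331.51 = $6,939.04

$6,939.04


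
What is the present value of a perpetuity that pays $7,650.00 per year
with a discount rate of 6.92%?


Formula: PV = C / r
Substituting: PV = $7,650.00 / 0.0692
PV = $110,549.13

$110,549.13


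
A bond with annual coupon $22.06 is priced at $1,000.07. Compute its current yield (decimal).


Formula: Current yield = annual coupon / price
Substituting: CY = $22.06 / $1,000.07
CY = 0.022058

0.022058


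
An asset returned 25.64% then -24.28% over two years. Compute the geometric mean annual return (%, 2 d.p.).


Formula: Geometric mean = ((1+r1)*(1+r2))^(1/2) - 1
Product: (1 + 0.2564) * (1 + -0.2428) = 1.2564 * 0.7572 = 0.951346
Square root: 0.951346^0.5 = 0.97537
Geometric mean = 0.97537 - 1 = -0.02463
As percentage: -2.46%

-2.46%


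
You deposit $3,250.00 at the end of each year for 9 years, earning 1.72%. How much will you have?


Formula: FV = PMT * ((1+r)^n - 1) / r
Growth factor: (1 + 0.0172)^9 = 1.165889
Numerator: 1.165889 - 1 = 0.165889
FV = $3,250.00 * 0.165889 / 0.0172 = $31,345.28

$31,345.28


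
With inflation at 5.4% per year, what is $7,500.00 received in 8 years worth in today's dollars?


Formula: Real value = nominal / (1 + inflation)^years
Price level: (1 + 0.054)^8 = 1.523088
Real value = $7,500.00 / 1.523088 = $4,924.21

$4,924.21


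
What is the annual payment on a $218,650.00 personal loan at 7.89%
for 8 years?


Formula: PMT = PV * r / (1 - (1+r)^(-n))
Denominator: 1 - (1 + 0.0789)^(-8) = 0.455309
Numerator: $218,650.00 * 0.0789 = 17251.485
PMT = 17251.485 / 0.455309 = $37,889.65

$37,889.65


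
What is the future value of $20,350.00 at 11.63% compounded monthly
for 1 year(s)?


Formula: FV = P * (1 + r/m)^(m*t)
Period rate: r/m = 0.1163 / 12 = 0.009692
Total periods: m*t = 12 * 1 = 12
Growth factor: (1 + 0.009692)^12 = 1.122704
FV = $20,350.00 * 1.122704 = $22,847.03

$22,847.03


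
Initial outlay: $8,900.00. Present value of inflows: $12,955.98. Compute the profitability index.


Formula: PI = PV(cash flows) / initial investment
Substituting: PI = $12,955.98 / $8,900.00
PI = 1.4557

1.4557


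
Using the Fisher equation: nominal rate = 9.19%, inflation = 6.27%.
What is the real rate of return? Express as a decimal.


Formula: (1 + r_real) = (1 + r_nom) / (1 + inflation)
Substituting: (1 + r_real) = 1.0919 / 1.0627
(1 + r_real) = 1.027477
r_real = 1.027477 - 1 = 0.027477

0.027477


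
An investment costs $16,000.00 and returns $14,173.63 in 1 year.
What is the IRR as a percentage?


Formula: IRR = C1/C0 - 1
Substituting: IRR = $14,173.63 / $16,000.00 - 1
Ratio: 0.885852 - 1 = -0.114148
IRR = -11.4148%

-11.4148%


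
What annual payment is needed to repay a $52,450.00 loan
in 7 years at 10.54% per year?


Formula: PMT = PV * r / (1 - (1+r)^(-n))
Denominator: 1 - (1 + 0.1054)^(-7) = 0.504135
Numerator: $52,450.00 * 0.1054 = 5528.23
PMT = 5528.23 / 0.504135 = $10,965.78

$10,965.78


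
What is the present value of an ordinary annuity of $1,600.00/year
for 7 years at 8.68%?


Formula: PV = PMT * (1 - (1+r)^(-n)) / r
Discount factor: (1 + 0.0868)^(-7) = 0.558409
Bracket: 1 - 0.558409 = 0.441591
PV = $1,600.00 * 0.441591 / 0.0868 = $8,139.92

$8,139.92


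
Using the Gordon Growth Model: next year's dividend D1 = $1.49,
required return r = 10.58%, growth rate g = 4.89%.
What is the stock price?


Formula: P = D1 / (r - g)
Spread: r - g = 0.1058 - 0.0489 = 0.0569
Substituting: P = $1.49 / 0.0569
P = $26.19

$26.19


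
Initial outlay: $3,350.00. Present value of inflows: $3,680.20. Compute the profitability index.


Formula: PI = PV(cash flows) / initial investment
Substituting: PI = $3,680.20 / $3,350.00
PI = 1.0986

1.0986


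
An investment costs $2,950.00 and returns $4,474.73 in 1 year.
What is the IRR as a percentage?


Formula: IRR = C1/C0 - 1
Substituting: IRR = $4,474.73 / $2,950.00 - 1
Ratio: 1.516858 - 1 = 0.516858
IRR = 51.6858%

51.6858%


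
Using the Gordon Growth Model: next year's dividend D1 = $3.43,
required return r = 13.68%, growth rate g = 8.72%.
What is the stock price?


Formula: P = D1 / (r - g)
Spread: r - g = 0.1368 - 0.0872 = 0.0496
Substituting: P = $3.43 / 0.0496
P = $69.15

$69.15


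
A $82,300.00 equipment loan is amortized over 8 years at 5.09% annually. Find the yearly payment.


Formula: PMT = PV * r / (1 - (1+r)^(-n))
Denominator: 1 - (1 + 0.0509)^(-8) = 0.327784
Numerator: $82,300.00 * 0.0509 = 4189.07
PMT = 4189.07 / 0.327784 = $12,779.97

$12,779.97


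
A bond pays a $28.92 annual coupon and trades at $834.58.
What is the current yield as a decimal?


Formula: Current yield = annual coupon / price
Substituting: CY = $28.92 / $834.58
CY = 0.034652

0.034652


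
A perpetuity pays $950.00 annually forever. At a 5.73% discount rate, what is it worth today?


Formula: PV = C / r
Substituting: PV = $950.00 / 0.0573
PV = $16,579.41

$16,579.41


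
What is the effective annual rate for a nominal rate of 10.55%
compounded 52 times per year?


Formula: EAR = (1 + r/m)^m - 1
Period rate: r/m = 0.1055 / 52 = 0.002029
Compounding: (1 + 0.002029)^52 = 1.111147
EAR = 1.111147 - 1 = 0.111147

0.111147


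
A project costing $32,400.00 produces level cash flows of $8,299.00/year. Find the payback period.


Formula: Payback = investment / annual cash flow
Substituting: Payback = $32,400.00 / $8,299.00
Payback = 3.9041 years

3.9041 years


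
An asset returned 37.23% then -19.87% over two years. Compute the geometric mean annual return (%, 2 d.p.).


Formula: Geometric mean = ((1+r1)*(1+r2))^(1/2) - 1
Product: (1 + 0.3723) * (1 + -0.1987) = 1.3723 * 0.8013 = 1.099624
Square root: 1.099624^0.5 = 1.04863
Geometric mean = 1.04863 - 1 = 0.04863
As percentage: 4.86%

4.86%


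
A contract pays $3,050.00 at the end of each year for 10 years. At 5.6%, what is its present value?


Formula: PV = PMT * (1 - (1+r)^(-n)) / r
Discount factor: (1 + 0.056)^(-10) = 0.57991
Bracket: 1 - 0.57991 = 0.42009
PV = $3,050.00 * 0.42009 / 0.056 = $22,879.89

$22,879.89


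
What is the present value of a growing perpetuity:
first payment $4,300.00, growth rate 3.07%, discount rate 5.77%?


Formula: PV = C / (r - g)
Spread: r - g = 0.0577 - 0.0307 = 0.027
Substituting: PV = $4,300.00 / 0.027
PV = $159,259.26

$159,259.26


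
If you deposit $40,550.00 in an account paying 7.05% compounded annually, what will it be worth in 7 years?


Formula: FV = P * (1 + r)^n
Substituting: FV = $40,550.00 * (1 + 0.0705)^7
Growth factor: (1.0705)^7 = 1.611041
FV = $40,550.00 * 1.611041 = $65,327.73

$65,327.73


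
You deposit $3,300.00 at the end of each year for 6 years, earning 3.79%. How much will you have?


Formula: FV = PMT * ((1+r)^n - 1) / r
Growth factor: (1 + 0.0379)^6 = 1.250066
Numerator: 1.250066 - 1 = 0.250066
FV = $3,300.00 * 0.250066 / 0.0379 = $21,773.59

$21,773.59


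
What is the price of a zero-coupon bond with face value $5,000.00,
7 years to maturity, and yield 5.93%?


Formula: Price = FV / (1 + r)^n
Substituting: Price = $5,000.00 / (1 + 0.0593)^7
Discount factor: (1.0593)^7 = 1.496693
Price = $5,000.00 / 1.496693 = $3,340.70

$3,340.70


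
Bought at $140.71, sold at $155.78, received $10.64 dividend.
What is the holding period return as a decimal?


Formula: HPR = (P1 - P0 + D) / P0
Gain: $155.78 - $140.71 + $10.64 = $25.71
HPR = $25.71 / $140.71 = 0.1827

0.1827


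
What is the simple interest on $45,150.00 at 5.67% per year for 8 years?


Formula: I = P * r * t
Substituting: I = $45,150.00 * 0.0567 * 8
Step: I = $45,150.00 * 0.4536
I = $20,480.04

$20,480.04


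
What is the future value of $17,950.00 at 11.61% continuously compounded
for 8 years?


Formula: FV = P * e^(r*t)
Exponent: r*t = 0.1161 * 8 = 0.9288
e^(0.9288) = 2.53147
FV = $17,950.00 * 2.53147 = $45,439.88

$45,439.88


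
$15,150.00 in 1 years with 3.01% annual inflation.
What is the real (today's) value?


Formula: Real value = nominal / (1 + inflation)^years
Price level: (1 + 0.0301)^1 = 1.0301
Real value = $15,150.00 / 1.0301 = $14,707.31

$14,707.31


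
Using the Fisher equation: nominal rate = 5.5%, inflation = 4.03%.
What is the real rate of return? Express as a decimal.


Formula: (1 + r_real) = (1 + r_nom) / (1 + inflation)
Substituting: (1 + r_real) = 1.055 / 1.0403
(1 + r_real) = 1.014131
r_real = 1.014131 - 1 = 0.014131

0.014131


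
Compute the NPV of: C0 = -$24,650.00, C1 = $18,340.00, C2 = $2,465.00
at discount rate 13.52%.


Formula: NPV = C0 + C1/(1+r) + C2/(1+r)^2
Discount C1: $18,340.00 / (1 + 0.1352) = $16,155.74
Discount C2: $2,465.00 / (1 + 0.1352)^2 = $1,912.81
NPV = -$24,650.00 + $16,155.74 + $1,912.81 = -$6,581.45

-$6,581.45


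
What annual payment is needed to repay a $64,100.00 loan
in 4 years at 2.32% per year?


Formula: PMT = PV * r / (1 - (1+r)^(-n))
Denominator: 1 - (1 + 0.0232)^(-4) = 0.087658
Numerator: $64,100.00 * 0.0232 = 1487.12
PMT = 1487.12 / 0.087658 = $16,965.11

$16,965.11


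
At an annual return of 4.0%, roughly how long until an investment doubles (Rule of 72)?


Formula: Years ≈ 72 / r
Substituting: Years ≈ 72 / 4.0
Years ≈ 18.0

18.0 years


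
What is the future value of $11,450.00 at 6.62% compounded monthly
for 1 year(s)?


Formula: FV = P * (1 + r/m)^(m*t)
Period rate: r/m = 0.0662 / 12 = 0.005517
Total periods: m*t = 12 * 1 = 12
Growth factor: (1 + 0.005517)^12 = 1.068246
FV = $11,450.00 * 1.068246 = $12,231.42

$12,231.42


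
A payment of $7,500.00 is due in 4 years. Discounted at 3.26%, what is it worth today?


Formula: PV = FV / (1 + r)^n
Substituting: PV = $7,500.00 / (1 + 0.0326)^4
Discount factor: (1.0326)^4 = 1.136916
PV = $7,500.00 / 1.136916 = $6,596.79

$6,596.79


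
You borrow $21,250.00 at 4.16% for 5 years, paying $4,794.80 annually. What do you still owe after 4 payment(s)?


Formula: Balance = PV*(1+r)^k - PMT*((1+r)^k - 1)/r
Growth: (1 + 0.0416)^4 = 1.177074
Accumulated factor: ((1+r)^k - 1)/r = 4.256594
Balance = $21,250.00 * 1.177074 - $4,794.80 * 4.256594
Balance = $4,603.31

$4,603.31


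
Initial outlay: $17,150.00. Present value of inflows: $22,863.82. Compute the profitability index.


Formula: PI = PV(cash flows) / initial investment
Substituting: PI = $22,863.82 / $17,150.00
PI = 1.3332

1.3332


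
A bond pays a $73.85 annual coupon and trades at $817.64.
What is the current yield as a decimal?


Formula: Current yield = annual coupon / price
Substituting: CY = $73.85 / $817.64
CY = 0.090321

0.090321


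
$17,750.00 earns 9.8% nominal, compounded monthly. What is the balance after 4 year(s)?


Formula: FV = P * (1 + r/m)^(m*t)
Period rate: r/m = 0.098 / 12 = 0.008167
Total periods: m*t = 12 * 4 = 48
Growth factor: (1 + 0.008167)^48 = 1.477584
FV = $17,750.00 * 1.477584 = $26,227.11

$26,227.11


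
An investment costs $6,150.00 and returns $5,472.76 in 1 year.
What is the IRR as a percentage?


Formula: IRR = C1/C0 - 1
Substituting: IRR = $5,472.76 / $6,150.00 - 1
Ratio: 0.88988 - 1 = -0.11012
IRR = -11.012%

-11.012%


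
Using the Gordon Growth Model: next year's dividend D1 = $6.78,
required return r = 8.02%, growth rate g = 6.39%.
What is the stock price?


Formula: P = D1 / (r - g)
Spread: r - g = 0.0802 - 0.0639 = 0.0163
Substituting: P = $6.78 / 0.0163
P = $415.95

$415.95


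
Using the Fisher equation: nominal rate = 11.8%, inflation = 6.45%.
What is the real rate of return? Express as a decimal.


Formula: (1 + r_real) = (1 + r_nom) / (1 + inflation)
Substituting: (1 + r_real) = 1.118 / 1.0645
(1 + r_real) = 1.050258
r_real = 1.050258 - 1 = 0.050258

0.050258


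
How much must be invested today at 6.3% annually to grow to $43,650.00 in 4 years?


Formula: PV = FV / (1 + r)^n
Substituting: PV = $43,650.00 / (1 + 0.063)^4
Discount factor: (1.063)^4 = 1.27683
PV = $43,650.00 / 1.27683 = $34,186.23

$34,186.23


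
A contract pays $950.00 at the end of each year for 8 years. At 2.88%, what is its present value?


Formula: PV = PMT * (1 - (1+r)^(-n)) / r
Discount factor: (1 + 0.0288)^(-8) = 0.796806
Bracket: 1 - 0.796806 = 0.203194
PV = $950.00 * 0.203194 / 0.0288 = $6,702.59

$6,702.59


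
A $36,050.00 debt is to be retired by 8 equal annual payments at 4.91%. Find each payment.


Formula: PMT = PV * r / (1 - (1+r)^(-n))
Denominator: 1 - (1 + 0.0491)^(-8) = 0.318502
Numerator: $36,050.00 * 0.0491 = 1770.055
PMT = 1770.055 / 0.318502 = $5,557.45

$5,557.45


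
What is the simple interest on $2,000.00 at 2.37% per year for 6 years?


Formula: I = P * r * t
Substituting: I = $2,000.00 * 0.0237 * 6
Step: I = $2,000.00 * 0.1422
I = $284.40

$284.40


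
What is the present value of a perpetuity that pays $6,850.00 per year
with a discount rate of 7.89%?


Formula: PV = C / r
Substituting: PV = $6,850.00 / 0.0789
PV = $86,818.76

$86,818.76


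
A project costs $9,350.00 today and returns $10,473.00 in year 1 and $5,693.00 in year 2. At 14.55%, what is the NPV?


Formula: NPV = C0 + C1/(1+r) + C2/(1+r)^2
Discount C1: $10,473.00 / (1 + 0.1455) = $9,142.73
Discount C2: $5,693.00 / (1 + 0.1455)^2 = $4,338.61
NPV = -$9,350.00 + $9,142.73 + $4,338.61 = $4,131.35

$4,131.35


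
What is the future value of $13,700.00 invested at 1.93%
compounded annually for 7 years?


Formula: FV = P * (1 + r)^n
Substituting: FV = $13,700.00 * (1 + 0.0193)^7
Growth factor: (1.0193)^7 = 1.143179
FV = $13,700.00 * 1.143179 = $15,661.55

$15,661.55


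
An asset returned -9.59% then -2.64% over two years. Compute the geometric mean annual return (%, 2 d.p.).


Formula: Geometric mean = ((1+r1)*(1+r2))^(1/2) - 1
Product: (1 + -0.0959) * (1 + -0.0264) = 0.9041 * 0.9736 = 0.880232
Square root: 0.880232^0.5 = 0.938207
Geometric mean = 0.938207 - 1 = -0.061793
As percentage: -6.18%

-6.18%


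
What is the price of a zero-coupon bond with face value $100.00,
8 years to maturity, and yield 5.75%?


Formula: Price = FV / (1 + r)^n
Substituting: Price = $100.00 / (1 + 0.0575)^8
Discount factor: (1.0575)^8 = 1.564023
Price = $100.00 / 1.564023 = $63.94

$63.94


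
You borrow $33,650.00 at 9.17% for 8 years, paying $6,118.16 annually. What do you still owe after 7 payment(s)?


Formula: Balance = PV*(1+r)^k - PMT*((1+r)^k - 1)/r
Growth: (1 + 0.0917)^7 = 1.84809
Accumulated factor: ((1+r)^k - 1)/r = 9.24853
Balance = $33,650.00 * 1.84809 - $6,118.16 * 9.24853
Balance = $5,604.25

$5,604.25


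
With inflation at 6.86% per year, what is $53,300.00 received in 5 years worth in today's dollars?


Formula: Real value = nominal / (1 + inflation)^years
Price level: (1 + 0.0686)^5 = 1.3934
Real value = $53,300.00 / 1.3934 = $38,251.75

$38,251.75


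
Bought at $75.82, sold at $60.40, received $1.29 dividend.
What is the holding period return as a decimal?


Formula: HPR = (P1 - P0 + D) / P0
Gain: $60.40 - $75.82 + $1.29 = -$14.13
HPR = -$14.13 / $75.82 = -0.1864

-0.1864


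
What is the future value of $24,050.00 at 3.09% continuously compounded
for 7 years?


Formula: FV = P * e^(r*t)
Exponent: r*t = 0.0309 * 7 = 0.2163
e^(0.2163) = 1.241475
FV = $24,050.00 * 1.241475 = $29,857.47

$29,857.47


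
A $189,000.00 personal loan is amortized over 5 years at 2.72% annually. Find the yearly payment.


Formula: PMT = PV * r / (1 - (1+r)^(-n))
Denominator: 1 - (1 + 0.0272)^(-5) = 0.12557
Numerator: $189,000.00 * 0.0272 = 5140.8
PMT = 5140.8 / 0.12557 = $40,939.65

$40,939.65


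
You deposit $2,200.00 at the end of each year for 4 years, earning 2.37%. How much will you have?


Formula: FV = PMT * ((1+r)^n - 1) / r
Growth factor: (1 + 0.0237)^4 = 1.098224
Numerator: 1.098224 - 1 = 0.098224
FV = $2,200.00 * 0.098224 / 0.0237 = $9,117.81

$9,117.81


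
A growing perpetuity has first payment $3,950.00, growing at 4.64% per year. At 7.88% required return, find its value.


Formula: PV = C / (r - g)
Spread: r - g = 0.0788 - 0.0464 = 0.0324
Substituting: PV = $3,950.00 / 0.0324
PV = $121,913.58

$121,913.58


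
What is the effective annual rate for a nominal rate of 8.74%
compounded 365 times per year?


Formula: EAR = (1 + r/m)^m - 1
Period rate: r/m = 0.0874 / 365 = 0.000239
Compounding: (1 + 0.000239)^365 = 1.091322
EAR = 1.091322 - 1 = 0.091322

0.091322


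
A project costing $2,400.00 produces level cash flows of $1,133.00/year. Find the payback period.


Formula: Payback = investment / annual cash flow
Substituting: Payback = $2,400.00 / $1,133.00
Payback = 2.1183 years

2.1183 years


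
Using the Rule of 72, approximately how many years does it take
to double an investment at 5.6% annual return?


Formula: Years ≈ 72 / r
Substituting: Years ≈ 72 / 5.6
Years ≈ 12.9

12.9 years


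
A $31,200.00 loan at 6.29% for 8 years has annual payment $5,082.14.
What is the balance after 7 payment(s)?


Formula: Balance = PV*(1+r)^k - PMT*((1+r)^k - 1)/r
Growth: (1 + 0.0629)^7 = 1.532664
Accumulated factor: ((1+r)^k - 1)/r = 8.46842
Balance = $31,200.00 * 1.532664 - $5,082.14 * 8.46842
Balance = $4,781.41

$4,781.41


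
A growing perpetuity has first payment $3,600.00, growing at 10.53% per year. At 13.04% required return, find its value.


Formula: PV = C / (r - g)
Spread: r - g = 0.1304 - 0.1053 = 0.0251
Substituting: PV = $3,600.00 / 0.0251
PV = $143,426.29

$143,426.29


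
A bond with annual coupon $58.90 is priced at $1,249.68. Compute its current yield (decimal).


Formula: Current yield = annual coupon / price
Substituting: CY = $58.90 / $1,249.68
CY = 0.047132

0.047132
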